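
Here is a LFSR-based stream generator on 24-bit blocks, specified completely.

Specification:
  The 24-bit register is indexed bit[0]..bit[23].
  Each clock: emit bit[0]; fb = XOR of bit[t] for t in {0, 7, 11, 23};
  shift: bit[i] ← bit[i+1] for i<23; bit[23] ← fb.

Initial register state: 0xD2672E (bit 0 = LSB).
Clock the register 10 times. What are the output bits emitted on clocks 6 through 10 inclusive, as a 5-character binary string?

reg_0 = 0xD2672E
clock 1: out=0, reg = 0xE93397
clock 2: out=1, reg = 0xF499CB
clock 3: out=1, reg = 0x7A4CE5
clock 4: out=1, reg = 0xBD2672
clock 5: out=0, reg = 0xDE9339
clock 6: out=1, reg = 0x6F499C
clock 7: out=0, reg = 0x37A4CE
clock 8: out=0, reg = 0x9BD267
clock 9: out=1, reg = 0x4DE933
clock 10: out=1, reg = 0x26F499

10011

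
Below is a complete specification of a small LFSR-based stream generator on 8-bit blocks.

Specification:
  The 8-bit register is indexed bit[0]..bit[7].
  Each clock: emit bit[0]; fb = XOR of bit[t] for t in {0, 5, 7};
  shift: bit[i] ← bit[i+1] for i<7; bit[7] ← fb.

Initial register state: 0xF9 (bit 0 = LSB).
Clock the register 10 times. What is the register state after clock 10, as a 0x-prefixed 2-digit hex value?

reg_0 = 0xF9
clock 1: out=1, reg = 0xFC
clock 2: out=0, reg = 0x7E
clock 3: out=0, reg = 0xBF
clock 4: out=1, reg = 0xDF
clock 5: out=1, reg = 0x6F
clock 6: out=1, reg = 0x37
clock 7: out=1, reg = 0x1B
clock 8: out=1, reg = 0x8D
clock 9: out=1, reg = 0x46
clock 10: out=0, reg = 0x23

0x23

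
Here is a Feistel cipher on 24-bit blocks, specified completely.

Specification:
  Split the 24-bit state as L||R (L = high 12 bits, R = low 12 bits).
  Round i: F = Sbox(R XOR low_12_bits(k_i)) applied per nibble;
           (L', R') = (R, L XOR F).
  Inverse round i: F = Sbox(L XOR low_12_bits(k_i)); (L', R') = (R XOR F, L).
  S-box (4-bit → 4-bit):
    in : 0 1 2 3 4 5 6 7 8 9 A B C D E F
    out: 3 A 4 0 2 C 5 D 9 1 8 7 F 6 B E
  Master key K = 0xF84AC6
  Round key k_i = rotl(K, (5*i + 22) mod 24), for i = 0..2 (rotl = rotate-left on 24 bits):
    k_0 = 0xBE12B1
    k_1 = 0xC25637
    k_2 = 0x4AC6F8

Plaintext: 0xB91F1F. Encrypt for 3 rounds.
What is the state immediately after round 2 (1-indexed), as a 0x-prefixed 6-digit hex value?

0xD1A859

s_0 = plaintext = 0xB91F1F
s_1 = Round(s_0, k_0) = 0xF1FD1A
s_2 = Round(s_1, k_1) = 0xD1A859
s_3 = Round(s_2, k_2) = 0x859690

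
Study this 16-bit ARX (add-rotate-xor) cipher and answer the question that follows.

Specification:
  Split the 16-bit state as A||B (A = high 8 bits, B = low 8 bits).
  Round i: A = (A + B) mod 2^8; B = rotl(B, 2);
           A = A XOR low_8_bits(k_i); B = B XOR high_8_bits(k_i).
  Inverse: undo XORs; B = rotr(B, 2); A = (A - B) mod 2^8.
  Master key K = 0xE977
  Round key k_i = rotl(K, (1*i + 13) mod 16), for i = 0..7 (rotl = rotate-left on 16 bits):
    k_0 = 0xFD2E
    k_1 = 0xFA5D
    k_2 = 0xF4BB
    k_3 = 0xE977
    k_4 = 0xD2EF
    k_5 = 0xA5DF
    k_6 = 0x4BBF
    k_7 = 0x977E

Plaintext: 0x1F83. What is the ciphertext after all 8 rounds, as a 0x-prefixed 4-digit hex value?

s_0 = plaintext = 0x1F83
s_1 = Round(s_0, k_0) = 0x8CF3
s_2 = Round(s_1, k_1) = 0x2235
s_3 = Round(s_2, k_2) = 0xEC20
s_4 = Round(s_3, k_3) = 0x7B69
s_5 = Round(s_4, k_4) = 0x0B77
s_6 = Round(s_5, k_5) = 0x5D78
s_7 = Round(s_6, k_6) = 0x6AAA
s_8 = Round(s_7, k_7) = 0x6A3D

0x6A3D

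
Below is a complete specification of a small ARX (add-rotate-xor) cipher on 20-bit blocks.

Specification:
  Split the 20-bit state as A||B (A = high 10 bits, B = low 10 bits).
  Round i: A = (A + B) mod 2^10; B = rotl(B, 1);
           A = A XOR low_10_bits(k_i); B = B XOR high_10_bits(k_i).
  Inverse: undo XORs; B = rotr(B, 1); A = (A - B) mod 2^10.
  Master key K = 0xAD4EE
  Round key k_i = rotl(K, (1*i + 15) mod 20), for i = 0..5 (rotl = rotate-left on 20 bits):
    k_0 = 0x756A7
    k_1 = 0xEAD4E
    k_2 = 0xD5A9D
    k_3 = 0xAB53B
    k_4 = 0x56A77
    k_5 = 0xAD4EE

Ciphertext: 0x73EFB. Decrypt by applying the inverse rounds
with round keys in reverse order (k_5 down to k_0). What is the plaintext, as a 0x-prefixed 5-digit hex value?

s_0 = ciphertext = 0x73EFB
s_1 = InvRound(s_0, k_5) = 0x3E827
s_2 = InvRound(s_1, k_4) = 0xF3EBE
s_3 = InvRound(s_2, k_3) = 0x3AE09
s_4 = InvRound(s_3, k_2) = 0xF1EAF
s_5 = InvRound(s_4, k_1) = 0x81C82
s_6 = InvRound(s_5, k_0) = 0x7D6AB

0x7D6AB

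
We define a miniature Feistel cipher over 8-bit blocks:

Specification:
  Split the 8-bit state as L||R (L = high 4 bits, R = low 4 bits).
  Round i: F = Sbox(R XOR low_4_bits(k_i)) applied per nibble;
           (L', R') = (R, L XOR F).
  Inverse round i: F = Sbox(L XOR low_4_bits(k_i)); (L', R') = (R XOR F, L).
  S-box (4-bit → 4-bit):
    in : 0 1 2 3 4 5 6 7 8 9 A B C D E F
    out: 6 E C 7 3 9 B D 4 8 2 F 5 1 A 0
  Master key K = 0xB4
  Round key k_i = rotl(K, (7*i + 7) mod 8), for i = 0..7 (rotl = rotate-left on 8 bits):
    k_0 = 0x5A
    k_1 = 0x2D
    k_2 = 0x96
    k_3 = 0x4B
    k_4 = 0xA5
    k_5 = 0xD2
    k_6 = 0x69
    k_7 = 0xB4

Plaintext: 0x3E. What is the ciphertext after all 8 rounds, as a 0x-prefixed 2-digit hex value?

0x3A

s_0 = plaintext = 0x3E
s_1 = Round(s_0, k_0) = 0xE0
s_2 = Round(s_1, k_1) = 0x0F
s_3 = Round(s_2, k_2) = 0xF8
s_4 = Round(s_3, k_3) = 0x88
s_5 = Round(s_4, k_4) = 0x89
s_6 = Round(s_5, k_5) = 0x97
s_7 = Round(s_6, k_6) = 0x73
s_8 = Round(s_7, k_7) = 0x3A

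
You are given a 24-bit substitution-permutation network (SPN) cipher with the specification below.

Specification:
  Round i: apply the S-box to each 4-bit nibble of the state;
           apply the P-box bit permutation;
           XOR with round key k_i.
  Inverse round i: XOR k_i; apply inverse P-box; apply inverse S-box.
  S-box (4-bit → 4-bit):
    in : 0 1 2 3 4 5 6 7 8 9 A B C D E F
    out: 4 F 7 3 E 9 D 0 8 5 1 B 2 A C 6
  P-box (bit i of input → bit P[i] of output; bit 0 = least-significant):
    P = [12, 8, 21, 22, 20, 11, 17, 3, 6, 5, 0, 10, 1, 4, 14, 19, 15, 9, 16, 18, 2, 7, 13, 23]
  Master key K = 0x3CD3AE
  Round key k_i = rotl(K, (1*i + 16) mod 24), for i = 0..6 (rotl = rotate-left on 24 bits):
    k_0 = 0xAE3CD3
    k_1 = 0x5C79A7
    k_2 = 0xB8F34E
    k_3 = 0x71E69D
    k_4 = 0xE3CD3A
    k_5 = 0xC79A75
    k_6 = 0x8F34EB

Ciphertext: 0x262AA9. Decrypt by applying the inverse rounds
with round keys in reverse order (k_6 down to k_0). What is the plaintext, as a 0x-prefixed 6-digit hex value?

s_0 = ciphertext = 0x262AA9
s_1 = InvRound(s_0, k_6) = 0x8F55C9
s_2 = InvRound(s_1, k_5) = 0x334DDD
s_3 = InvRound(s_2, k_4) = 0xBAA2A8
s_4 = InvRound(s_3, k_3) = 0x504408
s_5 = InvRound(s_4, k_2) = 0x635571
s_6 = InvRound(s_5, k_1) = 0x2EB520
s_7 = InvRound(s_6, k_0) = 0xDA32CC

0xDA32CC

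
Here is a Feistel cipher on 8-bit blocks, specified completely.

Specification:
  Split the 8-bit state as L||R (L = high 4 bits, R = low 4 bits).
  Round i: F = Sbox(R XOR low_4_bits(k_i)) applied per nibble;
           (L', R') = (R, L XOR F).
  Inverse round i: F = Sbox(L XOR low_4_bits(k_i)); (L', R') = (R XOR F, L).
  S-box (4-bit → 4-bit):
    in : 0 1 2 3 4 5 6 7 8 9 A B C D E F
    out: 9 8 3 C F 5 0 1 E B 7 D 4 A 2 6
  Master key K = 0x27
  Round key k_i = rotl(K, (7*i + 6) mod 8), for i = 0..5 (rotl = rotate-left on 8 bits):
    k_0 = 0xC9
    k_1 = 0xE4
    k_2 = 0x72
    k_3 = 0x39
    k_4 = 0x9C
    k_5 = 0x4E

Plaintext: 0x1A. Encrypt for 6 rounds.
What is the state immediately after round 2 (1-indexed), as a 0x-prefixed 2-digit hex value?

s_0 = plaintext = 0x1A
s_1 = Round(s_0, k_0) = 0xAD
s_2 = Round(s_1, k_1) = 0xD1
s_3 = Round(s_2, k_2) = 0x11
s_4 = Round(s_3, k_3) = 0x1F
s_5 = Round(s_4, k_4) = 0xFD
s_6 = Round(s_5, k_5) = 0xD3

0xD1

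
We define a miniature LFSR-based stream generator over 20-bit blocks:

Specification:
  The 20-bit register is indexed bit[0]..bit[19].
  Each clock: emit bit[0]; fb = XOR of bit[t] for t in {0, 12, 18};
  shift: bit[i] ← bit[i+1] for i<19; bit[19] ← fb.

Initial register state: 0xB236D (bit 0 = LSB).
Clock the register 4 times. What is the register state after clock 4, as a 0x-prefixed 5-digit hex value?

0x9B236

reg_0 = 0xB236D
clock 1: out=1, reg = 0xD91B6
clock 2: out=0, reg = 0x6C8DB
clock 3: out=1, reg = 0x3646D
clock 4: out=1, reg = 0x9B236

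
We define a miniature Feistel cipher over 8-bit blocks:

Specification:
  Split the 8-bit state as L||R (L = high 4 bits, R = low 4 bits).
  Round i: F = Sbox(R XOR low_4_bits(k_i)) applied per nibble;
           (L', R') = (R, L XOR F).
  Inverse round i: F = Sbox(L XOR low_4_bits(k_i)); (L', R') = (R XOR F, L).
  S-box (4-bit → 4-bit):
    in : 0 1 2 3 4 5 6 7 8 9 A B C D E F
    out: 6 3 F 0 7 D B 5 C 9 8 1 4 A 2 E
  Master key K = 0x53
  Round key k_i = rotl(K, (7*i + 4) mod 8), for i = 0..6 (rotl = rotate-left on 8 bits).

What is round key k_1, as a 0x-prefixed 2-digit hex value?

0x9A

K = 0x53
k_0 = rotl(K, (7*0+4) mod 8) = rotl(K, 4) = 0x35
k_1 = rotl(K, (7*1+4) mod 8) = rotl(K, 3) = 0x9A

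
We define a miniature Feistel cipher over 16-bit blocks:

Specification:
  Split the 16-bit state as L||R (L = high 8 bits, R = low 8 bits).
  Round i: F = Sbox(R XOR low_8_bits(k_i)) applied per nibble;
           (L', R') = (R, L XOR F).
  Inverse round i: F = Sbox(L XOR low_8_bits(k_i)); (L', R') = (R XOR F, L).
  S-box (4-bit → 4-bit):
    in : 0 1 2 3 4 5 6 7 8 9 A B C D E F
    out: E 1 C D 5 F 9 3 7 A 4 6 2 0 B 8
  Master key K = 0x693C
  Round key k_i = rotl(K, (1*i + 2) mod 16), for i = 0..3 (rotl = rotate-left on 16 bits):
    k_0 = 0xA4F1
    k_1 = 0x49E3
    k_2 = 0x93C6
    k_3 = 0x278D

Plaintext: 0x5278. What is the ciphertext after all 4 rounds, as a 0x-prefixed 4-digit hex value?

s_0 = plaintext = 0x5278
s_1 = Round(s_0, k_0) = 0x7828
s_2 = Round(s_1, k_1) = 0x285E
s_3 = Round(s_2, k_2) = 0x5E8F
s_4 = Round(s_3, k_3) = 0x8FB2

0x8FB2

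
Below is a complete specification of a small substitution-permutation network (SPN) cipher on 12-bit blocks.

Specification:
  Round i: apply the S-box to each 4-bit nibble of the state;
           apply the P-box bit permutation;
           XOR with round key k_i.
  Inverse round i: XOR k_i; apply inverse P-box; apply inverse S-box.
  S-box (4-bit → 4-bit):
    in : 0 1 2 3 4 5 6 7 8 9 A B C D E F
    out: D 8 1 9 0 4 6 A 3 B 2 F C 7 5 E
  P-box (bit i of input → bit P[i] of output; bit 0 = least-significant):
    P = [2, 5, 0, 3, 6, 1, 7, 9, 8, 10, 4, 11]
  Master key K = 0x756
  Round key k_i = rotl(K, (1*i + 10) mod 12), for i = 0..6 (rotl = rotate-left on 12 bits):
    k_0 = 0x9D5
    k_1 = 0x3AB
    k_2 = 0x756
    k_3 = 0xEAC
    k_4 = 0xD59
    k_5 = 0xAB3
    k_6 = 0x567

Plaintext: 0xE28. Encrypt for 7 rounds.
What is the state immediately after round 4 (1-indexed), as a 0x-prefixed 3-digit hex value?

0x7A5

s_0 = plaintext = 0xE28
s_1 = Round(s_0, k_0) = 0x8A1
s_2 = Round(s_1, k_1) = 0x6A1
s_3 = Round(s_2, k_2) = 0x34C
s_4 = Round(s_3, k_3) = 0x7A5
s_5 = Round(s_4, k_4) = 0x15A
s_6 = Round(s_5, k_5) = 0x213
s_7 = Round(s_6, k_6) = 0x66B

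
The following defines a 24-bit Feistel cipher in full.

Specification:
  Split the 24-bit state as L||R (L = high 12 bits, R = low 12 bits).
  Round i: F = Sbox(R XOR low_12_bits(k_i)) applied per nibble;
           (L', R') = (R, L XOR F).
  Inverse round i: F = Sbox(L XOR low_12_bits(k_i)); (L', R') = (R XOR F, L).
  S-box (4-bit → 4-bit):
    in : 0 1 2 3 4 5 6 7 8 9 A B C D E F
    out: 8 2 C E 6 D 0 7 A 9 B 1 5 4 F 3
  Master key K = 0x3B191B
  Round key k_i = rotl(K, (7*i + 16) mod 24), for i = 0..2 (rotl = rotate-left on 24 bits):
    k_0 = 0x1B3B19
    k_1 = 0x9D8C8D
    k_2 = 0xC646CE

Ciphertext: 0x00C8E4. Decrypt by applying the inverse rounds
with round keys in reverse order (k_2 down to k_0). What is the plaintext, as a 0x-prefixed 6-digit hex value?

0xC826E1

s_0 = ciphertext = 0x00C8E4
s_1 = InvRound(s_0, k_2) = 0x8B800C
s_2 = InvRound(s_1, k_1) = 0x6E18B8
s_3 = InvRound(s_2, k_0) = 0xC826E1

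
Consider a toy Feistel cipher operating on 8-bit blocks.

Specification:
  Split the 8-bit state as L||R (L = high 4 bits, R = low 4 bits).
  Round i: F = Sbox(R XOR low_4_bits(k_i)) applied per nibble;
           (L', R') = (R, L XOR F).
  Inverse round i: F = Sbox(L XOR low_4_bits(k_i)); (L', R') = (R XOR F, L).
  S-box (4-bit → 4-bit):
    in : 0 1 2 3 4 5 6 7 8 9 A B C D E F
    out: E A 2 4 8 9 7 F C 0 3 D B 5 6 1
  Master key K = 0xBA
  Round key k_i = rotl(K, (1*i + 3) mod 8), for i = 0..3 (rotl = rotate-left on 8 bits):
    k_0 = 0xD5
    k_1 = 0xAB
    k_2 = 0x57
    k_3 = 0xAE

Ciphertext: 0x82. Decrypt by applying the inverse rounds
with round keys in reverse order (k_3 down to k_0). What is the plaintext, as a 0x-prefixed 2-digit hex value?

0x9F

s_0 = ciphertext = 0x82
s_1 = InvRound(s_0, k_3) = 0x58
s_2 = InvRound(s_1, k_2) = 0xA5
s_3 = InvRound(s_2, k_1) = 0xFA
s_4 = InvRound(s_3, k_0) = 0x9F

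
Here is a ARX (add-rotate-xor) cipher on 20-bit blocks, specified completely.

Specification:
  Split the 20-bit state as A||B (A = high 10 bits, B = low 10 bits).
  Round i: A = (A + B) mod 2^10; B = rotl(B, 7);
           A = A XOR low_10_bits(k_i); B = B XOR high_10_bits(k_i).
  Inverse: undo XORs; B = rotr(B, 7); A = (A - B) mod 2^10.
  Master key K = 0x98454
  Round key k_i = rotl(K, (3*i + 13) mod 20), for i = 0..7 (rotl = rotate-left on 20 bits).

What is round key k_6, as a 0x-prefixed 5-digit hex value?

0x2A4C2

K = 0x98454
k_0 = rotl(K, (3*0+13) mod 20) = rotl(K, 13) = 0xA9308
k_1 = rotl(K, (3*1+13) mod 20) = rotl(K, 16) = 0x49845
k_2 = rotl(K, (3*2+13) mod 20) = rotl(K, 19) = 0x4C22A
k_3 = rotl(K, (3*3+13) mod 20) = rotl(K, 2) = 0x61152
k_4 = rotl(K, (3*4+13) mod 20) = rotl(K, 5) = 0x08A93
k_5 = rotl(K, (3*5+13) mod 20) = rotl(K, 8) = 0x45498
k_6 = rotl(K, (3*6+13) mod 20) = rotl(K, 11) = 0x2A4C2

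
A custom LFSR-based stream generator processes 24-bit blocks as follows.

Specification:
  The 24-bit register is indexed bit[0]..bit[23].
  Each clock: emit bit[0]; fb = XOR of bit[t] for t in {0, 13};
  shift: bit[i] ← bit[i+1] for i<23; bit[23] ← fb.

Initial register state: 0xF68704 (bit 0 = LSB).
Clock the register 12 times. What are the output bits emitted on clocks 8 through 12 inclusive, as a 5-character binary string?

01110

reg_0 = 0xF68704
clock 1: out=0, reg = 0x7B4382
clock 2: out=0, reg = 0x3DA1C1
clock 3: out=1, reg = 0x1ED0E0
clock 4: out=0, reg = 0x0F6870
clock 5: out=0, reg = 0x87B438
clock 6: out=0, reg = 0xC3DA1C
clock 7: out=0, reg = 0x61ED0E
clock 8: out=0, reg = 0xB0F687
clock 9: out=1, reg = 0x587B43
clock 10: out=1, reg = 0x2C3DA1
clock 11: out=1, reg = 0x161ED0
clock 12: out=0, reg = 0x0B0F68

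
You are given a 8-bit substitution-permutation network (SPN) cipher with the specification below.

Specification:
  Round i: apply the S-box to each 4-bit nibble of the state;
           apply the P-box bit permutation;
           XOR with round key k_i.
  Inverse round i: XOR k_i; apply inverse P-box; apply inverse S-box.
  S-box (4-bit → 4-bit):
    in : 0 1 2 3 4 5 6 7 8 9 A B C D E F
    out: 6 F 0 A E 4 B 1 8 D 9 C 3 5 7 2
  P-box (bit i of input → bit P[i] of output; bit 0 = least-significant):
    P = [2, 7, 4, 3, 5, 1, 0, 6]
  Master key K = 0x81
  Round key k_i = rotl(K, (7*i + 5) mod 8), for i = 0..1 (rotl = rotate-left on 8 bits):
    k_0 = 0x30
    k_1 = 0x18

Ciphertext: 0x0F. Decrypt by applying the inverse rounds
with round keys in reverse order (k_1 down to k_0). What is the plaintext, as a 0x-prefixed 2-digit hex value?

s_0 = ciphertext = 0x0F
s_1 = InvRound(s_0, k_1) = 0x0D
s_2 = InvRound(s_1, k_0) = 0xD9

0xD9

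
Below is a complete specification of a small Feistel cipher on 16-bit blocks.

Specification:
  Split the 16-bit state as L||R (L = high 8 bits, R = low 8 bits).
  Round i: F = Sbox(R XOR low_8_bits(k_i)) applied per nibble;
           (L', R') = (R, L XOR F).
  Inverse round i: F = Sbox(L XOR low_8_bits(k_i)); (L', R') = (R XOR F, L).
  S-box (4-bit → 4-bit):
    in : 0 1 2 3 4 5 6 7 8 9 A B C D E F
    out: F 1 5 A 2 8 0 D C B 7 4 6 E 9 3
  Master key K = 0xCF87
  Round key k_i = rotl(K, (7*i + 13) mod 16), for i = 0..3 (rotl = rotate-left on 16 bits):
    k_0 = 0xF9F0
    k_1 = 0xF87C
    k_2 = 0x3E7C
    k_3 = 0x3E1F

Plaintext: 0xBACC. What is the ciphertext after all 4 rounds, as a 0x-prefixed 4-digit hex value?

0x5FEC

s_0 = plaintext = 0xBACC
s_1 = Round(s_0, k_0) = 0xCC1C
s_2 = Round(s_1, k_1) = 0x1CC3
s_3 = Round(s_2, k_2) = 0xC35F
s_4 = Round(s_3, k_3) = 0x5FEC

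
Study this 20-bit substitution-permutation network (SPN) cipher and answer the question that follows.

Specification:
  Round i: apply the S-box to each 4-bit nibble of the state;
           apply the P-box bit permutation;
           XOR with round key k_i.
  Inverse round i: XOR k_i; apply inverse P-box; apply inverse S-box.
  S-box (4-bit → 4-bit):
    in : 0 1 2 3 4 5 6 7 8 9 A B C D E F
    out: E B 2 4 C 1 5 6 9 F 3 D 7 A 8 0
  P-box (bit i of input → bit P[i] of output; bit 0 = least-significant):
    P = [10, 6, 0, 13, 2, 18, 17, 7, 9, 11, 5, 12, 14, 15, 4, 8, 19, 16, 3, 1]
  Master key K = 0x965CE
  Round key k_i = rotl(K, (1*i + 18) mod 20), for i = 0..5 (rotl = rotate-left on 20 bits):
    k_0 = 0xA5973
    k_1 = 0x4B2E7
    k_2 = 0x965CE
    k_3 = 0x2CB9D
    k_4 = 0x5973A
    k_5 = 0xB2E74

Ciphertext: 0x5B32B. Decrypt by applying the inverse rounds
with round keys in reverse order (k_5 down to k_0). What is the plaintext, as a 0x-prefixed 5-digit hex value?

0x40DDB

s_0 = ciphertext = 0x5B32B
s_1 = InvRound(s_0, k_5) = 0xB0DCC
s_2 = InvRound(s_1, k_4) = 0x87992
s_3 = InvRound(s_2, k_3) = 0xB2864
s_4 = InvRound(s_3, k_2) = 0x48745
s_5 = InvRound(s_4, k_1) = 0xEE4E8
s_6 = InvRound(s_5, k_0) = 0x40DDB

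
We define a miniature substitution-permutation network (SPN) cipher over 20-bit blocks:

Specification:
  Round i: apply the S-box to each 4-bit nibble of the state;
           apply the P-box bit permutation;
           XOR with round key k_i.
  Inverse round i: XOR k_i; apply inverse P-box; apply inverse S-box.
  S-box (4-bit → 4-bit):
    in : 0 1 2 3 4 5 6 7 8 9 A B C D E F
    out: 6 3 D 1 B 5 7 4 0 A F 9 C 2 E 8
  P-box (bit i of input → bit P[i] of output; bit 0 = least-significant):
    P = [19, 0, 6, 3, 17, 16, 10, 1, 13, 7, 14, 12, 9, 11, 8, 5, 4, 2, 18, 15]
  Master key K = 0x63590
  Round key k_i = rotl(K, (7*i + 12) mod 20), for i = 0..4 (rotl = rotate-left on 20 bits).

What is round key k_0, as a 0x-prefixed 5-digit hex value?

0x90635

K = 0x63590
k_0 = rotl(K, (7*0+12) mod 20) = rotl(K, 12) = 0x90635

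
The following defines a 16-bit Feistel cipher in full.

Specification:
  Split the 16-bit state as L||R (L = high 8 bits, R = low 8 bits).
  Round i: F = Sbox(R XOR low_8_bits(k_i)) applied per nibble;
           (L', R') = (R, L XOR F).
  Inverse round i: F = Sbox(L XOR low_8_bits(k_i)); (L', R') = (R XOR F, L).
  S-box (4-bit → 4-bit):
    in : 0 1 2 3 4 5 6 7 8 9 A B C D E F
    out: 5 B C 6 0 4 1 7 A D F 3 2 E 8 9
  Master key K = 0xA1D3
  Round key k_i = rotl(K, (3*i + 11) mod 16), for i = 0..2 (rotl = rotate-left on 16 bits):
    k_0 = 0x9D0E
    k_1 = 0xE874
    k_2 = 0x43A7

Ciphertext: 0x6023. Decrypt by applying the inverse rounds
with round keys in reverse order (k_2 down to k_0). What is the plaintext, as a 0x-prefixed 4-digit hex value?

0xB715

s_0 = ciphertext = 0x6023
s_1 = InvRound(s_0, k_2) = 0x0460
s_2 = InvRound(s_1, k_1) = 0x1504
s_3 = InvRound(s_2, k_0) = 0xB715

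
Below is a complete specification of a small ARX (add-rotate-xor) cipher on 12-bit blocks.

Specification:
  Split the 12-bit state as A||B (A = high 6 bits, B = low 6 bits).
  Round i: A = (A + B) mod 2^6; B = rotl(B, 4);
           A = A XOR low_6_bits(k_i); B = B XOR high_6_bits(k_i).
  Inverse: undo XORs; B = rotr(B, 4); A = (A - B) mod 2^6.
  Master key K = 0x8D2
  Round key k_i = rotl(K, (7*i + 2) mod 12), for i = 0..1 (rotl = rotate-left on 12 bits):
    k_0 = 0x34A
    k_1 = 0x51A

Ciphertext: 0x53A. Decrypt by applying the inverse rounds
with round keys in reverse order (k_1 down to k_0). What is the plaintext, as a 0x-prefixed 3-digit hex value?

s_0 = ciphertext = 0x53A
s_1 = InvRound(s_0, k_1) = 0x53A
s_2 = InvRound(s_1, k_0) = 0xFDF

0xFDF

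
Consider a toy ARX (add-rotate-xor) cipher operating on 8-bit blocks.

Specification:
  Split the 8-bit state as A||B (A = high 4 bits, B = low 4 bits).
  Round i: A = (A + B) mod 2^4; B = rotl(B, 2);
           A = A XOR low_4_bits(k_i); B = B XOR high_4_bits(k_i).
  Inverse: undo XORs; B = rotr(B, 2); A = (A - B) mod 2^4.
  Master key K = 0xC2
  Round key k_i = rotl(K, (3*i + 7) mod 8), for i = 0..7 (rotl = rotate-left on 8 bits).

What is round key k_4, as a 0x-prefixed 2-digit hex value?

0x16

K = 0xC2
k_0 = rotl(K, (3*0+7) mod 8) = rotl(K, 7) = 0x61
k_1 = rotl(K, (3*1+7) mod 8) = rotl(K, 2) = 0x0B
k_2 = rotl(K, (3*2+7) mod 8) = rotl(K, 5) = 0x58
k_3 = rotl(K, (3*3+7) mod 8) = rotl(K, 0) = 0xC2
k_4 = rotl(K, (3*4+7) mod 8) = rotl(K, 3) = 0x16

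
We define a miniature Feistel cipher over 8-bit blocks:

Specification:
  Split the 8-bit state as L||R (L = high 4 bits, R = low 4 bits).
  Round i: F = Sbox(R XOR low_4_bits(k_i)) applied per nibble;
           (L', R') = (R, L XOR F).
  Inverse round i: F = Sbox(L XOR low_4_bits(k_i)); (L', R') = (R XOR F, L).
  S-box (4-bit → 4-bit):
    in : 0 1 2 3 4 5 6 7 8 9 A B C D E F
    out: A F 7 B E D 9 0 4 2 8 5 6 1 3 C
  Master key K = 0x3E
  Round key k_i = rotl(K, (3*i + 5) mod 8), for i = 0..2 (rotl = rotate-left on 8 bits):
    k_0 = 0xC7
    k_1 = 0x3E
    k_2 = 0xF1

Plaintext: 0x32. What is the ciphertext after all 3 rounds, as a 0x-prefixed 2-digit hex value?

0x8C

s_0 = plaintext = 0x32
s_1 = Round(s_0, k_0) = 0x2E
s_2 = Round(s_1, k_1) = 0xE8
s_3 = Round(s_2, k_2) = 0x8C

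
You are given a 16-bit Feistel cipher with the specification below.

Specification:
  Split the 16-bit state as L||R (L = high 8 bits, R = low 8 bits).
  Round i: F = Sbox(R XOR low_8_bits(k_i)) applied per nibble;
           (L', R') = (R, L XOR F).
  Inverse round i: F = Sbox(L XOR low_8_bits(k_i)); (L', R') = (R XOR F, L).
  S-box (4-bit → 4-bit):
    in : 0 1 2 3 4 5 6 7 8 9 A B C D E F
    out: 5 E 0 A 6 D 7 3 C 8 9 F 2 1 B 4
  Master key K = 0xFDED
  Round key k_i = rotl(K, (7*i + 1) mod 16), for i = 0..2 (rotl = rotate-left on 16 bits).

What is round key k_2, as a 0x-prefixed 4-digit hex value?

0xFEF6

K = 0xFDED
k_0 = rotl(K, (7*0+1) mod 16) = rotl(K, 1) = 0xFBDB
k_1 = rotl(K, (7*1+1) mod 16) = rotl(K, 8) = 0xEDFD
k_2 = rotl(K, (7*2+1) mod 16) = rotl(K, 15) = 0xFEF6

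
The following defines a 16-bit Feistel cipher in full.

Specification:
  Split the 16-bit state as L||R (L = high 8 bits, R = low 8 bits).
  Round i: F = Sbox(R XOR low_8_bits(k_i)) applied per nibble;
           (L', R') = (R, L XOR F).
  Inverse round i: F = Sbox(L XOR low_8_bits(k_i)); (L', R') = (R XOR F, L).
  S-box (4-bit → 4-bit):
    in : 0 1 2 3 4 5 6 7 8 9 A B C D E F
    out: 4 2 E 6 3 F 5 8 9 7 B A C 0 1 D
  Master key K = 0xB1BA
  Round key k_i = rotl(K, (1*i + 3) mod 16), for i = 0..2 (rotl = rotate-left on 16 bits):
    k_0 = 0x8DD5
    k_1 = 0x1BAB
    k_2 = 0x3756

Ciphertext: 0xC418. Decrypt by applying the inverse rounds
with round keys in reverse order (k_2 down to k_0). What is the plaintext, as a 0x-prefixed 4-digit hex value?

s_0 = ciphertext = 0xC418
s_1 = InvRound(s_0, k_2) = 0x66C4
s_2 = InvRound(s_1, k_1) = 0x0466
s_3 = InvRound(s_2, k_0) = 0x6404

0x6404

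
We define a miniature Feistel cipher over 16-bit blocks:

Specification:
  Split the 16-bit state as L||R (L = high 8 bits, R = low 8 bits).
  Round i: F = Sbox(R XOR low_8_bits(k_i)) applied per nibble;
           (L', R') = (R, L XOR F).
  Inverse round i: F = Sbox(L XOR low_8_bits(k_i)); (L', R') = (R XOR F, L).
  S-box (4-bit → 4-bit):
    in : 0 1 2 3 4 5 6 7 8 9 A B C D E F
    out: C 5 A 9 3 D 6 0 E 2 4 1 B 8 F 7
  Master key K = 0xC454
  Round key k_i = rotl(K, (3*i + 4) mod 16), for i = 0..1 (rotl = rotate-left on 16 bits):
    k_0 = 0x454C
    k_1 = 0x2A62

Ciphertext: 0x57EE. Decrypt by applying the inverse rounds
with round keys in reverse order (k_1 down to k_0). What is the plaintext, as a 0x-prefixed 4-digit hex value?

s_0 = ciphertext = 0x57EE
s_1 = InvRound(s_0, k_1) = 0x7357
s_2 = InvRound(s_1, k_0) = 0xC073

0xC073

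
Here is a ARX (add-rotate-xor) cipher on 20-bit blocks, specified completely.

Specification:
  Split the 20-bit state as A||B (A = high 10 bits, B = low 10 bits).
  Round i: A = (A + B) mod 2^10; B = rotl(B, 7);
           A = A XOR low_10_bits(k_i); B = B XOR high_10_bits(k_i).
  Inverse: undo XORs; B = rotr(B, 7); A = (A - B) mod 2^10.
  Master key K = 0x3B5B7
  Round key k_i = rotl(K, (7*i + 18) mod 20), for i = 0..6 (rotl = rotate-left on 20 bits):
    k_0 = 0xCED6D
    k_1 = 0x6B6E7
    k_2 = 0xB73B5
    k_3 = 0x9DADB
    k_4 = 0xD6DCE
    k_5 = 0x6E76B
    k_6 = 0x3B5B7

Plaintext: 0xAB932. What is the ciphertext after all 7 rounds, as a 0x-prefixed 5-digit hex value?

0x9A066

s_0 = plaintext = 0xAB932
s_1 = Round(s_0, k_0) = 0xA361D
s_2 = Round(s_1, k_1) = 0x9376E
s_3 = Round(s_2, k_2) = 0x839B1
s_4 = Round(s_3, k_3) = 0x592C0
s_5 = Round(s_4, k_4) = 0x7AB03
s_6 = Round(s_5, k_5) = 0xE1859
s_7 = Round(s_6, k_6) = 0x9A066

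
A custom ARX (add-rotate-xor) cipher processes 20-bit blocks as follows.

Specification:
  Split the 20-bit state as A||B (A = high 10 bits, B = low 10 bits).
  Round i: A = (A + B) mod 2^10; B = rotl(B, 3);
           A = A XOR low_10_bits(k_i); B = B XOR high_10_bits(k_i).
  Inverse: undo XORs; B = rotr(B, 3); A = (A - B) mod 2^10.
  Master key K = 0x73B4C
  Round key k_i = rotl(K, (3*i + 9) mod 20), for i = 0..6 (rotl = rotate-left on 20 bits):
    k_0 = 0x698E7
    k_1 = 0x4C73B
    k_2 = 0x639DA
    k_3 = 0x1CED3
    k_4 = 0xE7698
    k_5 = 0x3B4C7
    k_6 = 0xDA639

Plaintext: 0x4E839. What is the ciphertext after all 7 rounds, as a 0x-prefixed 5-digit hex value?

s_0 = plaintext = 0x4E839
s_1 = Round(s_0, k_0) = 0x6506E
s_2 = Round(s_1, k_1) = 0x4E641
s_3 = Round(s_2, k_2) = 0xA8382
s_4 = Round(s_3, k_3) = 0x3C464
s_5 = Round(s_4, k_4) = 0xF34BD
s_6 = Round(s_5, k_5) = 0x13504
s_7 = Round(s_6, k_6) = 0xDA34B

0xDA34B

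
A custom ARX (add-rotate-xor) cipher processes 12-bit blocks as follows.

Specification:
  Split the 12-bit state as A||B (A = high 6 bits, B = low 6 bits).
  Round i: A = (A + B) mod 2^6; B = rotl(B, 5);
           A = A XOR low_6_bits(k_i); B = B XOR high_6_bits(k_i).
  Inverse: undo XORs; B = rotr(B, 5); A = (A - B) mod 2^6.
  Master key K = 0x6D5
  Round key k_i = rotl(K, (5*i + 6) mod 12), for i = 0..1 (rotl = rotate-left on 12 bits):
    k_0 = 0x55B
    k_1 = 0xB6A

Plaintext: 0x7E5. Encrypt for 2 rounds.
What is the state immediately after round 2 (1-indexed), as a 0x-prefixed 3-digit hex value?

s_0 = plaintext = 0x7E5
s_1 = Round(s_0, k_0) = 0x7E7
s_2 = Round(s_1, k_1) = 0xB1E

0xB1E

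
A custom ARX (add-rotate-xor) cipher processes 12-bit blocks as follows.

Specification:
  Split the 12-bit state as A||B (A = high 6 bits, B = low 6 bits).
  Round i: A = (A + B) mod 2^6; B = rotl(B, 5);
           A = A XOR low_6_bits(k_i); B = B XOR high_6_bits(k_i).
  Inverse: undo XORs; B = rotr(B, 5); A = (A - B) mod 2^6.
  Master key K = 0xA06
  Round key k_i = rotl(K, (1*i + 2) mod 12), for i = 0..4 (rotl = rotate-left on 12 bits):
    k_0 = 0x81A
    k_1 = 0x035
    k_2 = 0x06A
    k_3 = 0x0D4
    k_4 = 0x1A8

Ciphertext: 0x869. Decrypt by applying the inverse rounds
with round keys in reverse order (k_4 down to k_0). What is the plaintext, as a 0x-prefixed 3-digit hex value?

0xC4E

s_0 = ciphertext = 0x869
s_1 = InvRound(s_0, k_4) = 0xA9F
s_2 = InvRound(s_1, k_3) = 0x1B8
s_3 = InvRound(s_2, k_2) = 0xE73
s_4 = InvRound(s_3, k_1) = 0x967
s_5 = InvRound(s_4, k_0) = 0xC4E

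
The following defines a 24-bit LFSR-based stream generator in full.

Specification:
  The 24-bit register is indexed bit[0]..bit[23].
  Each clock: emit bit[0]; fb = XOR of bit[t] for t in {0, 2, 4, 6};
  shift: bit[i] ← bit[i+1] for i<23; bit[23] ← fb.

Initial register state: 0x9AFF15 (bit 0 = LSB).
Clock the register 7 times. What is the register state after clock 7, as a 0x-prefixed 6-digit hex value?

0xBB35FE

reg_0 = 0x9AFF15
clock 1: out=1, reg = 0xCD7F8A
clock 2: out=0, reg = 0x66BFC5
clock 3: out=1, reg = 0xB35FE2
clock 4: out=0, reg = 0xD9AFF1
clock 5: out=1, reg = 0xECD7F8
clock 6: out=0, reg = 0x766BFC
clock 7: out=0, reg = 0xBB35FE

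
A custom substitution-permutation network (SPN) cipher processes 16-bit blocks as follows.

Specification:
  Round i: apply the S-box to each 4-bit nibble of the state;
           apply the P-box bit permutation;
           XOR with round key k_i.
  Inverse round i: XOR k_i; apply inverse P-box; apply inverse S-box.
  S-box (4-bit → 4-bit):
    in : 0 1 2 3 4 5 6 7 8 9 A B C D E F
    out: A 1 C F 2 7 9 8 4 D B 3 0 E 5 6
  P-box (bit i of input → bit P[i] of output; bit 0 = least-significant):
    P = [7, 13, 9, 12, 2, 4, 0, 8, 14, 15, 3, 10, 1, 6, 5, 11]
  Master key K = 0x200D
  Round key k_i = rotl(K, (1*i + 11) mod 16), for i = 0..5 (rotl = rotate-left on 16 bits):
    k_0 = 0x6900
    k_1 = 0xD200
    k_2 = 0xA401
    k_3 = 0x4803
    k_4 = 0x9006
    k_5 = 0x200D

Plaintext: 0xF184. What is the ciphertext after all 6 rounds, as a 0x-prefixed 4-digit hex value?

0xD009

s_0 = plaintext = 0xF184
s_1 = Round(s_0, k_0) = 0x0961
s_2 = Round(s_1, k_1) = 0x9FCC
s_3 = Round(s_2, k_2) = 0x2C2B
s_4 = Round(s_3, k_3) = 0x61A2
s_5 = Round(s_4, k_4) = 0xCB10
s_6 = Round(s_5, k_5) = 0xD009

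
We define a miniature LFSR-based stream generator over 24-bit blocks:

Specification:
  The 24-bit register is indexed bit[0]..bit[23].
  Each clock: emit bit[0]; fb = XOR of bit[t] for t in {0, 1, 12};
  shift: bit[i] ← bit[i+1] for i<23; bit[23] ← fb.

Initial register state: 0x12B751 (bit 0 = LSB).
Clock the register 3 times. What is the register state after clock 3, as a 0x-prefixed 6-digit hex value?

reg_0 = 0x12B751
clock 1: out=1, reg = 0x095BA8
clock 2: out=0, reg = 0x84ADD4
clock 3: out=0, reg = 0x4256EA

0x4256EA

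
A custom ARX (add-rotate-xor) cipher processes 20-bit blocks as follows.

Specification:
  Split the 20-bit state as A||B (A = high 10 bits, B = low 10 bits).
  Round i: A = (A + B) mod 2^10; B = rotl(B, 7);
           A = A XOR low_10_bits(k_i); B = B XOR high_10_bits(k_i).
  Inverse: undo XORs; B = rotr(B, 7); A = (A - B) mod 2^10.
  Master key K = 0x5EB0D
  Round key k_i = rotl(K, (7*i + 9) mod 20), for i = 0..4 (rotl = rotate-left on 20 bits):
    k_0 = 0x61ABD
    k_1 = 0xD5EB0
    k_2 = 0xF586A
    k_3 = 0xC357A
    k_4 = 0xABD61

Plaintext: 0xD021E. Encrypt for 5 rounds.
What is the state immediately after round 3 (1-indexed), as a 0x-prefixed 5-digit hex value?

0x73467

s_0 = plaintext = 0xD021E
s_1 = Round(s_0, k_0) = 0xF8EC5
s_2 = Round(s_1, k_1) = 0x0618F
s_3 = Round(s_2, k_2) = 0x73467
s_4 = Round(s_3, k_3) = 0xD3881
s_5 = Round(s_4, k_4) = 0xABA3F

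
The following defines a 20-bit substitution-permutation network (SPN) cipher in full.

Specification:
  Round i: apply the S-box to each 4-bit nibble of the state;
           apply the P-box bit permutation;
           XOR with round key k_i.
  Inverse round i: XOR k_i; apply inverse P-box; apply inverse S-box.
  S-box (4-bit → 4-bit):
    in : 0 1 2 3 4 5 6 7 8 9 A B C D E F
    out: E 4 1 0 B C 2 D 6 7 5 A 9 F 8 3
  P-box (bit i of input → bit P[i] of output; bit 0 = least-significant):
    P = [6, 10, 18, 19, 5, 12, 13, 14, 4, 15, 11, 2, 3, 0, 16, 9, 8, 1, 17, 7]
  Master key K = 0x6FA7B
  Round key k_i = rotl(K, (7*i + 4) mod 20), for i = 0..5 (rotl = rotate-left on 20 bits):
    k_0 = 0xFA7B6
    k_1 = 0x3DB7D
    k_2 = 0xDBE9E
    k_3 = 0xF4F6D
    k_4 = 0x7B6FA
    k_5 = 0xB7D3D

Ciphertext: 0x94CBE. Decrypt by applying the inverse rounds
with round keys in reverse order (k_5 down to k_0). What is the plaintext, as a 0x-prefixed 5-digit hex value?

s_0 = ciphertext = 0x94CBE
s_1 = InvRound(s_0, k_5) = 0xD6383
s_2 = InvRound(s_1, k_4) = 0xAFF44
s_3 = InvRound(s_2, k_3) = 0x39691
s_4 = InvRound(s_3, k_2) = 0x8F515
s_5 = InvRound(s_4, k_1) = 0x171A4
s_6 = InvRound(s_5, k_0) = 0x8EFB0

0x8EFB0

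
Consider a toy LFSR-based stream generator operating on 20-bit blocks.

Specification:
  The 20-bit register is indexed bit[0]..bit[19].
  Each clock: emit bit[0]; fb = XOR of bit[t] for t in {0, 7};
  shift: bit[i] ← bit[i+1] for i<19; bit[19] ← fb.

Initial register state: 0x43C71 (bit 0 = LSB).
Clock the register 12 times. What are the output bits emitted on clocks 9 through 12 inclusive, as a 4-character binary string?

0011

reg_0 = 0x43C71
clock 1: out=1, reg = 0xA1E38
clock 2: out=0, reg = 0x50F1C
clock 3: out=0, reg = 0x2878E
clock 4: out=0, reg = 0x943C7
clock 5: out=1, reg = 0x4A1E3
clock 6: out=1, reg = 0x250F1
clock 7: out=1, reg = 0x12878
clock 8: out=0, reg = 0x0943C
clock 9: out=0, reg = 0x04A1E
clock 10: out=0, reg = 0x0250F
clock 11: out=1, reg = 0x81287
clock 12: out=1, reg = 0x40943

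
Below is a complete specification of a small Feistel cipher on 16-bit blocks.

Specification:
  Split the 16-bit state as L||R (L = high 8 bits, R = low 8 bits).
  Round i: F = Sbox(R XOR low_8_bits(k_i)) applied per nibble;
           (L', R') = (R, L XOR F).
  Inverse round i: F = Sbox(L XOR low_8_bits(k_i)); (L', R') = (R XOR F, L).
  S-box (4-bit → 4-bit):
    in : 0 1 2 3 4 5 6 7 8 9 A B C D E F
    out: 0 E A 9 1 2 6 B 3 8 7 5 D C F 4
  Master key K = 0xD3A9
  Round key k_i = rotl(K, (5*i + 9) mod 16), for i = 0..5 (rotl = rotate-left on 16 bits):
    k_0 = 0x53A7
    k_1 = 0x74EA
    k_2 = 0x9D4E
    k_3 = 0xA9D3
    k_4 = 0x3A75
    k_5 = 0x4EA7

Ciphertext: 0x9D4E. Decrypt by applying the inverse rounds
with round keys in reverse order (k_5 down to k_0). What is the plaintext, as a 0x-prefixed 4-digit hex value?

s_0 = ciphertext = 0x9D4E
s_1 = InvRound(s_0, k_5) = 0xD99D
s_2 = InvRound(s_1, k_4) = 0xE0D9
s_3 = InvRound(s_2, k_3) = 0x40E0
s_4 = InvRound(s_3, k_2) = 0xEF40
s_5 = InvRound(s_4, k_1) = 0x42EF
s_6 = InvRound(s_5, k_0) = 0x1D42

0x1D42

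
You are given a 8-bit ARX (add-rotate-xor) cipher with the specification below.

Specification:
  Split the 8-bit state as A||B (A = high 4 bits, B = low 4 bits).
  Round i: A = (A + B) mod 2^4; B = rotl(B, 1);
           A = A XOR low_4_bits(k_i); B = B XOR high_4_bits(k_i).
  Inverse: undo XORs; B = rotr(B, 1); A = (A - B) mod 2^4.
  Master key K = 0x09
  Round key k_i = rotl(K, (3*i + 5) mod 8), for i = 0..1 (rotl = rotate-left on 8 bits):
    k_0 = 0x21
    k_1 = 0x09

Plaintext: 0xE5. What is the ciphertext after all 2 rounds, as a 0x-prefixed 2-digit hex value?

s_0 = plaintext = 0xE5
s_1 = Round(s_0, k_0) = 0x28
s_2 = Round(s_1, k_1) = 0x31

0x31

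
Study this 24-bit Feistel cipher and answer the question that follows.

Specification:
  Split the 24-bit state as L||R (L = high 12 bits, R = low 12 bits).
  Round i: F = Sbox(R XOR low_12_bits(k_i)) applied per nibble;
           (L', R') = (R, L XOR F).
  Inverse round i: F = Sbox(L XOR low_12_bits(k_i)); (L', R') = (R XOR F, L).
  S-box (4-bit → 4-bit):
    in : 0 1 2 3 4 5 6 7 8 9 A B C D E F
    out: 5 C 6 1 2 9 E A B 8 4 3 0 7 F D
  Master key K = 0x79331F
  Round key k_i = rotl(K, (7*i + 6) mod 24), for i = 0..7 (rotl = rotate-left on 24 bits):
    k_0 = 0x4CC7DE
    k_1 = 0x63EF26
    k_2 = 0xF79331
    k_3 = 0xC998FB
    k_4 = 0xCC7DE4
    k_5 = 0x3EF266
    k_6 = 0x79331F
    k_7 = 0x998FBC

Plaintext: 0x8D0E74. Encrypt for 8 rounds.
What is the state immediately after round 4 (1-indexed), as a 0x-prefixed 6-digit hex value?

s_0 = plaintext = 0x8D0E74
s_1 = Round(s_0, k_0) = 0xE74094
s_2 = Round(s_1, k_1) = 0x094342
s_3 = Round(s_2, k_2) = 0x342535
s_4 = Round(s_3, k_3) = 0x53544D
s_5 = Round(s_4, k_4) = 0x44DD7D
s_6 = Round(s_5, k_5) = 0xD7D98E
s_7 = Round(s_6, k_6) = 0x98E9F1
s_8 = Round(s_7, k_7) = 0x9F17A9

0x53544D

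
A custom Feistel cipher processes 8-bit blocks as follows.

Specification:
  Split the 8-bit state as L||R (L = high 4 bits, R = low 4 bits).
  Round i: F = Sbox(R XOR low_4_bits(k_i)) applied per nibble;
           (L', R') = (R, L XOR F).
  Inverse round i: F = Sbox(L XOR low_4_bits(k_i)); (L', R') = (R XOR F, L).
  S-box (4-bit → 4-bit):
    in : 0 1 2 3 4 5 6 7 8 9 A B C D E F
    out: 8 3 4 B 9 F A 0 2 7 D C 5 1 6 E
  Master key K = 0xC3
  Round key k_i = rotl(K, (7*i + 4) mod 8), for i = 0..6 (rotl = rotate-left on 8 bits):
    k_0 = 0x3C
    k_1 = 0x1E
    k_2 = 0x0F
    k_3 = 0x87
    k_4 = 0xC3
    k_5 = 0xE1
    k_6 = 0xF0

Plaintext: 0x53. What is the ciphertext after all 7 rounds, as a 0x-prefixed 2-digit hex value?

0x2A

s_0 = plaintext = 0x53
s_1 = Round(s_0, k_0) = 0x3B
s_2 = Round(s_1, k_1) = 0xBC
s_3 = Round(s_2, k_2) = 0xC0
s_4 = Round(s_3, k_3) = 0x0C
s_5 = Round(s_4, k_4) = 0xCE
s_6 = Round(s_5, k_5) = 0xE2
s_7 = Round(s_6, k_6) = 0x2A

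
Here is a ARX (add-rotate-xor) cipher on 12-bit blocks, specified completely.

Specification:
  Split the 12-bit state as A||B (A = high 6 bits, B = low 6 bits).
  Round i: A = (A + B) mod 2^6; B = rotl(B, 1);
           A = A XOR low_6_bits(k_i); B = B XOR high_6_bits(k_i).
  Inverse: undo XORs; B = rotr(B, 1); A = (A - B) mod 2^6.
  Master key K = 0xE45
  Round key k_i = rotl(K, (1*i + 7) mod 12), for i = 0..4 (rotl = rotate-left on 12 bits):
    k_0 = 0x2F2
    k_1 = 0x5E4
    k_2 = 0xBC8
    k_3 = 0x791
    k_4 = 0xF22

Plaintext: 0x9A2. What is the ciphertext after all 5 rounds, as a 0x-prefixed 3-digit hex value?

s_0 = plaintext = 0x9A2
s_1 = Round(s_0, k_0) = 0xE8E
s_2 = Round(s_1, k_1) = 0xB0B
s_3 = Round(s_2, k_2) = 0xFF9
s_4 = Round(s_3, k_3) = 0xA6D
s_5 = Round(s_4, k_4) = 0xD27

0xD27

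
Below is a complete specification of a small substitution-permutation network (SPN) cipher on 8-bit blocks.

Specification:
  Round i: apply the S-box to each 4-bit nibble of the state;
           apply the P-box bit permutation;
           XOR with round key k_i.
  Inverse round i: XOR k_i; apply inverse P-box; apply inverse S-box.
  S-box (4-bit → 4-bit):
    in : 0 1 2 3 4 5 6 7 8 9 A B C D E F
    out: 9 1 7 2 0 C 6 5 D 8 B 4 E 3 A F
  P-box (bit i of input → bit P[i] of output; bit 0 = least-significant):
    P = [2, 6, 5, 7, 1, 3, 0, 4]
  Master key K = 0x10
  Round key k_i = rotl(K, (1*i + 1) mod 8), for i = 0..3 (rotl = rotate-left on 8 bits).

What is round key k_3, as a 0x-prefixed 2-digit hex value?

K = 0x10
k_0 = rotl(K, (1*0+1) mod 8) = rotl(K, 1) = 0x20
k_1 = rotl(K, (1*1+1) mod 8) = rotl(K, 2) = 0x40
k_2 = rotl(K, (1*2+1) mod 8) = rotl(K, 3) = 0x80
k_3 = rotl(K, (1*3+1) mod 8) = rotl(K, 4) = 0x01

0x01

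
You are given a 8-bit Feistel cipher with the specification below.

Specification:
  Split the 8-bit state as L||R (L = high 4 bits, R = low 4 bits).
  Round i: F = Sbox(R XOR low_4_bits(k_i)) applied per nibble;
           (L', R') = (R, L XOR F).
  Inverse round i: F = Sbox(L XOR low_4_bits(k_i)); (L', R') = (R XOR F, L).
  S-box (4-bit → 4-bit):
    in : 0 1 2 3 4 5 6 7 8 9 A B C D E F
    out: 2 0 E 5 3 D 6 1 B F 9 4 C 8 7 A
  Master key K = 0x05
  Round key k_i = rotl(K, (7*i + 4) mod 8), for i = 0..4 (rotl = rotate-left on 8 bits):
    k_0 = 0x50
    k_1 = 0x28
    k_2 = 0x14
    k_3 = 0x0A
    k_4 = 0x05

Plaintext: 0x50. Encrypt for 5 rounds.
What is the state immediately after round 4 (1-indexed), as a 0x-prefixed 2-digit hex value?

0x03

s_0 = plaintext = 0x50
s_1 = Round(s_0, k_0) = 0x07
s_2 = Round(s_1, k_1) = 0x7A
s_3 = Round(s_2, k_2) = 0xA0
s_4 = Round(s_3, k_3) = 0x03
s_5 = Round(s_4, k_4) = 0x36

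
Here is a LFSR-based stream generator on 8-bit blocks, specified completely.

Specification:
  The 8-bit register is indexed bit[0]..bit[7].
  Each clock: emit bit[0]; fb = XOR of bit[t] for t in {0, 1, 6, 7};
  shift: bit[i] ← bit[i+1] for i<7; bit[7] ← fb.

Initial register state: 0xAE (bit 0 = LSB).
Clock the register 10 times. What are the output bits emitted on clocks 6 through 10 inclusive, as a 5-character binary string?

10101

reg_0 = 0xAE
clock 1: out=0, reg = 0x57
clock 2: out=1, reg = 0xAB
clock 3: out=1, reg = 0xD5
clock 4: out=1, reg = 0xEA
clock 5: out=0, reg = 0xF5
clock 6: out=1, reg = 0xFA
clock 7: out=0, reg = 0xFD
clock 8: out=1, reg = 0xFE
clock 9: out=0, reg = 0xFF
clock 10: out=1, reg = 0x7F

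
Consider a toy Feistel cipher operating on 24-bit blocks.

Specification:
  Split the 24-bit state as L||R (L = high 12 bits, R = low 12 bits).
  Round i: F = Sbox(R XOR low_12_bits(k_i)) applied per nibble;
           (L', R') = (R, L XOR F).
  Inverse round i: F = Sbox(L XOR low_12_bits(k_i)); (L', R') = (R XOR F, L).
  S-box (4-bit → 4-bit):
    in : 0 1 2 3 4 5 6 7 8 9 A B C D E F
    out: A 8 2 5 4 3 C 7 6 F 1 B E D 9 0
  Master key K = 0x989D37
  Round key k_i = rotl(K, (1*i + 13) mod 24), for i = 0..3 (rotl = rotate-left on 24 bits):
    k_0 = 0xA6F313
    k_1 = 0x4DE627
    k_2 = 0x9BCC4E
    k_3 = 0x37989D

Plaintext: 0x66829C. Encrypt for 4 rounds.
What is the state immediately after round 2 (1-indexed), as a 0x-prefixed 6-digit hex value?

s_0 = plaintext = 0x66829C
s_1 = Round(s_0, k_0) = 0x29CE08
s_2 = Round(s_1, k_1) = 0xE084BC
s_3 = Round(s_2, k_2) = 0x4BC80A
s_4 = Round(s_3, k_3) = 0x80AE4B

0xE084BC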